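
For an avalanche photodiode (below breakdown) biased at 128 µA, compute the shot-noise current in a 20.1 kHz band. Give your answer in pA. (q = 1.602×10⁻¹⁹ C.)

908 pA

I_n = √(2qI·B)
2qI·B = 2 × 1.602×10⁻¹⁹ × 1.28×10⁻⁴ × 2.01×10⁴ = 8.24×10⁻¹⁹ A²
I_n = √(8.24×10⁻¹⁹) = 9.08×10⁻¹⁰ A = 908 pA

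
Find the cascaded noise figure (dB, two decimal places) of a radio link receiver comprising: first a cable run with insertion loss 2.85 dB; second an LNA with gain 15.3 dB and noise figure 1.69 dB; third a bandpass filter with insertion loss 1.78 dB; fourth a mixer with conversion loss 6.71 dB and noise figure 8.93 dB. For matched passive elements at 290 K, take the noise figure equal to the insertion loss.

Convert to linear (a loss of L dB is a gain of −L dB): F_i = 10^(NF_i/10), G_i = 10^(G_i,dB/10)
  Stage 1: F_1 = 10^(2.85/10) = 1.928, G_1 = 10^(−2.85/10) = 0.5188
  Stage 2: F_2 = 10^(1.69/10) = 1.476, G_2 = 10^(15.3/10) = 33.88
  Stage 3: F_3 = 10^(1.78/10) = 1.507, G_3 = 10^(−1.78/10) = 0.6637
  Stage 4: F_4 = 10^(8.93/10) = 7.816, G_4 = 10^(−6.71/10) = 0.2133
Friis cascade:
  F = 1.928 + (1.476 − 1)/0.5188 + (1.507 − 1)/17.58 + (7.816 − 1)/11.67 = 3.457
NF = 10 log₁₀(3.457) = 5.39 dB

5.39 dB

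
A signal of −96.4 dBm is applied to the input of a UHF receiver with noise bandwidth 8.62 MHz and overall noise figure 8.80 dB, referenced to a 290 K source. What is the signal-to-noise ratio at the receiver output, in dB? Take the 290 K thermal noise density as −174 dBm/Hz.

−0.6 dB

Noise floor: N = −174 + 10 log₁₀(B) + NF
10 log₁₀(8.62×10⁶) = 69.36 dB
N = −174 + 69.36 + 8.80 = −95.84 dBm
SNR = P_sig − N = −96.4 − (−95.84) = −0.56 dB → −0.6 dB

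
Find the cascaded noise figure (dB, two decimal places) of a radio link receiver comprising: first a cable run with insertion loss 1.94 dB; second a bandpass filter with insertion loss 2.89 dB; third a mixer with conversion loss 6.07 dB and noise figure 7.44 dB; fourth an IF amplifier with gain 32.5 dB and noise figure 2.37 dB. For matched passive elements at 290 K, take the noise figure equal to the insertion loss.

14.12 dB

Convert to linear (a loss of L dB is a gain of −L dB): F_i = 10^(NF_i/10), G_i = 10^(G_i,dB/10)
  Stage 1: F_1 = 10^(1.94/10) = 1.563, G_1 = 10^(−1.94/10) = 0.6397
  Stage 2: F_2 = 10^(2.89/10) = 1.945, G_2 = 10^(−2.89/10) = 0.5140
  Stage 3: F_3 = 10^(7.44/10) = 5.546, G_3 = 10^(−6.07/10) = 0.2472
  Stage 4: F_4 = 10^(2.37/10) = 1.726, G_4 = 10^(32.5/10) = 1778
Friis cascade:
  F = 1.563 + (1.945 − 1)/0.6397 + (5.546 − 1)/0.3289 + (1.726 − 1)/0.08128 = 25.80
NF = 10 log₁₀(25.80) = 14.12 dB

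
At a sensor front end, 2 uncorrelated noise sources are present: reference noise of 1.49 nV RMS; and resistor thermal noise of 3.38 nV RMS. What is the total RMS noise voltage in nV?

3.69 nV

Uncorrelated sources add in power (mean-square): V_tot = √(ΣV_i²)
V_tot = √[(1.49×10⁻⁹)² + (3.38×10⁻⁹)²] = 3.69×10⁻⁹ V = 3.69 nV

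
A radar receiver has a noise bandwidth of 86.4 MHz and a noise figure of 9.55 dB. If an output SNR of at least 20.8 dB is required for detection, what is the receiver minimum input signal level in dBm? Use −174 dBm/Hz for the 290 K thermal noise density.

−64.3 dBm

Sensitivity = −174 + 10 log₁₀(B) + NF + SNR_min
= −174 + 79.37 + 9.55 + 20.8
= −64.28 dBm → −64.3 dBm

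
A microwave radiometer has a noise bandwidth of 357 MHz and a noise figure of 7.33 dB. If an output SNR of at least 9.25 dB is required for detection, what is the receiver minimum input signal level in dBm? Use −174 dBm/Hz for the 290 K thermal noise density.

−71.9 dBm

Sensitivity = −174 + 10 log₁₀(B) + NF + SNR_min
= −174 + 85.53 + 7.33 + 9.25
= −71.89 dBm → −71.9 dBm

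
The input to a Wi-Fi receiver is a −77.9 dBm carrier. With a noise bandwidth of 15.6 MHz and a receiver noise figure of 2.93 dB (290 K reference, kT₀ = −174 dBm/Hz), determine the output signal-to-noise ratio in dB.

21.2 dB

Noise floor: N = −174 + 10 log₁₀(B) + NF
10 log₁₀(1.56×10⁷) = 71.93 dB
N = −174 + 71.93 + 2.93 = −99.14 dBm
SNR = P_sig − N = −77.9 − (−99.14) = 21.24 dB → 21.2 dB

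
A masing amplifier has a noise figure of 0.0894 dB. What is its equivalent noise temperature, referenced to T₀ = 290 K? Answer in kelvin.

6.03 K

F = 10^(0.0894/10) = 1.0208
T_e = (F − 1)·T₀ = (1.0208 − 1) × 290 = 6.03 K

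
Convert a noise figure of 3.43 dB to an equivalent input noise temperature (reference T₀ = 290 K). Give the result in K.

349 K

F = 10^(3.43/10) = 2.20293
T_e = (F − 1)·T₀ = (2.20293 − 1) × 290 = 349 K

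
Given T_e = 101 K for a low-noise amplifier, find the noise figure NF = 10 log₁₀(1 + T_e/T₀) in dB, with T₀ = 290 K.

F = 1 + T_e/T₀ = 1 + 101/290 = 1.34828
NF = 10 log₁₀(1.34828) = 1.30 dB

1.30 dB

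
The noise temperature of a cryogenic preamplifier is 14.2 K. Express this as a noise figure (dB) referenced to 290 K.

F = 1 + T_e/T₀ = 1 + 14.2/290 = 1.04897
NF = 10 log₁₀(1.04897) = 0.208 dB

0.208 dB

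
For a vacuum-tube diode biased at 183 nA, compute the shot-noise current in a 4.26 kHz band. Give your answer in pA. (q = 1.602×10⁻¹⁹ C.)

15.8 pA

I_n = √(2qI·B)
2qI·B = 2 × 1.602×10⁻¹⁹ × 1.83×10⁻⁷ × 4.26×10³ = 2.50×10⁻²² A²
I_n = √(2.50×10⁻²²) = 1.58×10⁻¹¹ A = 15.8 pA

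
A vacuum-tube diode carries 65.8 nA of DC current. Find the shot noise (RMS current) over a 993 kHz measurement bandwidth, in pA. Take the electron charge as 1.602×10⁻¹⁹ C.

145 pA

I_n = √(2qI·B)
2qI·B = 2 × 1.602×10⁻¹⁹ × 6.58×10⁻⁸ × 9.93×10⁵ = 2.09×10⁻²⁰ A²
I_n = √(2.09×10⁻²⁰) = 1.45×10⁻¹⁰ A = 145 pA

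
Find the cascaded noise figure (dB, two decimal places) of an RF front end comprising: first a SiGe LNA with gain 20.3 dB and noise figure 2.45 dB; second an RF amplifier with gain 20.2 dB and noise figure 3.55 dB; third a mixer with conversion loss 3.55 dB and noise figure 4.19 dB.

2.48 dB

Convert to linear (a loss of L dB is a gain of −L dB): F_i = 10^(NF_i/10), G_i = 10^(G_i,dB/10)
  Stage 1: F_1 = 10^(2.45/10) = 1.758, G_1 = 10^(20.3/10) = 107.2
  Stage 2: F_2 = 10^(3.55/10) = 2.265, G_2 = 10^(20.2/10) = 104.7
  Stage 3: F_3 = 10^(4.19/10) = 2.624, G_3 = 10^(−3.55/10) = 0.4416
Friis cascade:
  F = 1.758 + (2.265 − 1)/107.2 + (2.624 − 1)/1.122×10⁴ = 1.770
NF = 10 log₁₀(1.770) = 2.48 dB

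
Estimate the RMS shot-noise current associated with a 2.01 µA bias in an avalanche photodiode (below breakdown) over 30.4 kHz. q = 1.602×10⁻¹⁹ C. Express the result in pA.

140 pA

I_n = √(2qI·B)
2qI·B = 2 × 1.602×10⁻¹⁹ × 2.01×10⁻⁶ × 3.04×10⁴ = 1.96×10⁻²⁰ A²
I_n = √(1.96×10⁻²⁰) = 1.40×10⁻¹⁰ A = 140 pA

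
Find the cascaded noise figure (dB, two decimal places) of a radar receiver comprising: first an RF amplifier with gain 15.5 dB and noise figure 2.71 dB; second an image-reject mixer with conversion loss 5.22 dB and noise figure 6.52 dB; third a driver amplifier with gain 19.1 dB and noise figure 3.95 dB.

3.23 dB

Convert to linear (a loss of L dB is a gain of −L dB): F_i = 10^(NF_i/10), G_i = 10^(G_i,dB/10)
  Stage 1: F_1 = 10^(2.71/10) = 1.866, G_1 = 10^(15.5/10) = 35.48
  Stage 2: F_2 = 10^(6.52/10) = 4.487, G_2 = 10^(−5.22/10) = 0.3006
  Stage 3: F_3 = 10^(3.95/10) = 2.483, G_3 = 10^(19.1/10) = 81.28
Friis cascade:
  F = 1.866 + (4.487 − 1)/35.48 + (2.483 − 1)/10.67 = 2.104
NF = 10 log₁₀(2.104) = 3.23 dB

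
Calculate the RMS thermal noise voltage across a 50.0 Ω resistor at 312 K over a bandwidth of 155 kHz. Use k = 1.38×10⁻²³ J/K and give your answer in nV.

365 nV

V_n = √(4kTRB)
4kTRB = 4 × 1.38×10⁻²³ × 312 × 5.00×10¹ × 1.55×10⁵ = 1.33×10⁻¹³ V²
V_n = √(1.33×10⁻¹³) = 3.65×10⁻⁷ V = 365 nV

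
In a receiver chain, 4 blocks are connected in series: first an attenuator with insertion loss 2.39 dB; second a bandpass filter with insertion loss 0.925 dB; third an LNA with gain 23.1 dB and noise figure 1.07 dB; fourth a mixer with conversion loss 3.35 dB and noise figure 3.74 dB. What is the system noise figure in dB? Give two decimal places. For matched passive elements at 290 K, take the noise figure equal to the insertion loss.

4.41 dB

Convert to linear (a loss of L dB is a gain of −L dB): F_i = 10^(NF_i/10), G_i = 10^(G_i,dB/10)
  Stage 1: F_1 = 10^(2.39/10) = 1.734, G_1 = 10^(−2.39/10) = 0.5768
  Stage 2: F_2 = 10^(0.925/10) = 1.237, G_2 = 10^(−0.925/10) = 0.8082
  Stage 3: F_3 = 10^(1.07/10) = 1.279, G_3 = 10^(23.1/10) = 204.2
  Stage 4: F_4 = 10^(3.74/10) = 2.366, G_4 = 10^(−3.35/10) = 0.4624
Friis cascade:
  F = 1.734 + (1.237 − 1)/0.5768 + (1.279 − 1)/0.4661 + (2.366 − 1)/95.17 = 2.759
NF = 10 log₁₀(2.759) = 4.41 dB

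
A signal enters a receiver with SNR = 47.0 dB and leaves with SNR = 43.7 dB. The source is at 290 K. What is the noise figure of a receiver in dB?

3.3 dB

NF (dB) = SNR_in(dB) − SNR_out(dB) when the source is at T₀
NF = 47.0 − 43.7 = 3.3 dB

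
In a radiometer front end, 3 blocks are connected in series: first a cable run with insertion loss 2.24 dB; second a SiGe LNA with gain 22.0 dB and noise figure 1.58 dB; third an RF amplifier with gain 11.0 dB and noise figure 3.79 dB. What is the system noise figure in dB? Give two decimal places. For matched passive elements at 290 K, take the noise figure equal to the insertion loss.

Convert to linear (a loss of L dB is a gain of −L dB): F_i = 10^(NF_i/10), G_i = 10^(G_i,dB/10)
  Stage 1: F_1 = 10^(2.24/10) = 1.675, G_1 = 10^(−2.24/10) = 0.5970
  Stage 2: F_2 = 10^(1.58/10) = 1.439, G_2 = 10^(22.0/10) = 158.5
  Stage 3: F_3 = 10^(3.79/10) = 2.393, G_3 = 10^(11.0/10) = 12.59
Friis cascade:
  F = 1.675 + (1.439 − 1)/0.5970 + (2.393 − 1)/94.62 = 2.425
NF = 10 log₁₀(2.425) = 3.85 dB

3.85 dB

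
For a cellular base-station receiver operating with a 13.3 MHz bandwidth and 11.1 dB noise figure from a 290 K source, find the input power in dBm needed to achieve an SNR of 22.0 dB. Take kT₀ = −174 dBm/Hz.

−69.7 dBm

Sensitivity = −174 + 10 log₁₀(B) + NF + SNR_min
= −174 + 71.24 + 11.1 + 22.0
= −69.66 dBm → −69.7 dBm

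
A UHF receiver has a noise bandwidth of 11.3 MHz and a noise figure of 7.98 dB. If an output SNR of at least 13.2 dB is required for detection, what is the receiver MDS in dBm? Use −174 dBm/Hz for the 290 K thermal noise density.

−82.3 dBm

Sensitivity = −174 + 10 log₁₀(B) + NF + SNR_min
= −174 + 70.53 + 7.98 + 13.2
= −82.29 dBm → −82.3 dBm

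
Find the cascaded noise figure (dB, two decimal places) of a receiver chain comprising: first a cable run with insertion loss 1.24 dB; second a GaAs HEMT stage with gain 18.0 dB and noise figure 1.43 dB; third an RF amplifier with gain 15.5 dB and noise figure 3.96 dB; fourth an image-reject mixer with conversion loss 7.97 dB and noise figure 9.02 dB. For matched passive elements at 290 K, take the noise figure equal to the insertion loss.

2.75 dB

Convert to linear (a loss of L dB is a gain of −L dB): F_i = 10^(NF_i/10), G_i = 10^(G_i,dB/10)
  Stage 1: F_1 = 10^(1.24/10) = 1.330, G_1 = 10^(−1.24/10) = 0.7516
  Stage 2: F_2 = 10^(1.43/10) = 1.390, G_2 = 10^(18.0/10) = 63.10
  Stage 3: F_3 = 10^(3.96/10) = 2.489, G_3 = 10^(15.5/10) = 35.48
  Stage 4: F_4 = 10^(9.02/10) = 7.980, G_4 = 10^(−7.97/10) = 0.1596
Friis cascade:
  F = 1.330 + (1.390 − 1)/0.7516 + (2.489 − 1)/47.42 + (7.980 − 1)/1683 = 1.885
NF = 10 log₁₀(1.885) = 2.75 dB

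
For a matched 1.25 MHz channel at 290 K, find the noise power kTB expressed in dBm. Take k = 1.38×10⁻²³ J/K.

−113.0 dBm

P_n = kTB = 1.38×10⁻²³ × 290 × 1.25×10⁶ = 5.00×10⁻¹⁵ W
In dBm: 10 log₁₀(5.00×10⁻¹⁵ / 10⁻³) = −113.0 dBm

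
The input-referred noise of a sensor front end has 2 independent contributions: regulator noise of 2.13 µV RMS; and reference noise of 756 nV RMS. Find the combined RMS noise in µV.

Uncorrelated sources add in power (mean-square): V_tot = √(ΣV_i²)
V_tot = √[(2.13×10⁻⁶)² + (7.56×10⁻⁷)²] = 2.26×10⁻⁶ V = 2.26 µV

2.26 µV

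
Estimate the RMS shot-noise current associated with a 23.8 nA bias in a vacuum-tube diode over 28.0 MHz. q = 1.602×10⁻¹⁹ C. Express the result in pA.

462 pA

I_n = √(2qI·B)
2qI·B = 2 × 1.602×10⁻¹⁹ × 2.38×10⁻⁸ × 2.80×10⁷ = 2.14×10⁻¹⁹ A²
I_n = √(2.14×10⁻¹⁹) = 4.62×10⁻¹⁰ A = 462 pA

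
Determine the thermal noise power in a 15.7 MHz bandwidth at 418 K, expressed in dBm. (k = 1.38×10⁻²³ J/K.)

−100.4 dBm

P_n = kTB = 1.38×10⁻²³ × 418 × 1.57×10⁷ = 9.06×10⁻¹⁴ W
In dBm: 10 log₁₀(9.06×10⁻¹⁴ / 10⁻³) = −100.4 dBm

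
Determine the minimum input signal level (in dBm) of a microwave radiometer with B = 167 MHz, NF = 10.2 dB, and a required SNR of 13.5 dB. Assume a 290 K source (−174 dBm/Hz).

−68.1 dBm

Sensitivity = −174 + 10 log₁₀(B) + NF + SNR_min
= −174 + 82.23 + 10.2 + 13.5
= −68.07 dBm → −68.1 dBm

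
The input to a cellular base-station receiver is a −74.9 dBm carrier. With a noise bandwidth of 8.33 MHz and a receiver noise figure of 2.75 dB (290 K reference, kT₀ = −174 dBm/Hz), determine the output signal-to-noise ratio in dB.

27.1 dB

Noise floor: N = −174 + 10 log₁₀(B) + NF
10 log₁₀(8.33×10⁶) = 69.21 dB
N = −174 + 69.21 + 2.75 = −102.04 dBm
SNR = P_sig − N = −74.9 − (−102.04) = 27.14 dB → 27.1 dB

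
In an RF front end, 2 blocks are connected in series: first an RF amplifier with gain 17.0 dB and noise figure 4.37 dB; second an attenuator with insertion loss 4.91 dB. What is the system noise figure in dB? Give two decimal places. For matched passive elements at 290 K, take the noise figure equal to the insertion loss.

Convert to linear (a loss of L dB is a gain of −L dB): F_i = 10^(NF_i/10), G_i = 10^(G_i,dB/10)
  Stage 1: F_1 = 10^(4.37/10) = 2.735, G_1 = 10^(17.0/10) = 50.12
  Stage 2: F_2 = 10^(4.91/10) = 3.097, G_2 = 10^(−4.91/10) = 0.3228
Friis cascade:
  F = 2.735 + (3.097 − 1)/50.12 = 2.777
NF = 10 log₁₀(2.777) = 4.44 dB

4.44 dB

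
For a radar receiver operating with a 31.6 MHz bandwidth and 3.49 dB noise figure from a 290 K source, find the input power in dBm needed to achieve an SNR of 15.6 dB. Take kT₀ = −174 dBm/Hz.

Sensitivity = −174 + 10 log₁₀(B) + NF + SNR_min
= −174 + 75 + 3.49 + 15.6
= −79.91 dBm → −79.9 dBm

−79.9 dBm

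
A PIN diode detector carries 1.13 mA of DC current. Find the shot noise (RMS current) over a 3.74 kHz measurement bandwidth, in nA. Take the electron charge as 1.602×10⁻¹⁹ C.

1.16 nA

I_n = √(2qI·B)
2qI·B = 2 × 1.602×10⁻¹⁹ × 1.13×10⁻³ × 3.74×10³ = 1.35×10⁻¹⁸ A²
I_n = √(1.35×10⁻¹⁸) = 1.16×10⁻⁹ A = 1.16 nA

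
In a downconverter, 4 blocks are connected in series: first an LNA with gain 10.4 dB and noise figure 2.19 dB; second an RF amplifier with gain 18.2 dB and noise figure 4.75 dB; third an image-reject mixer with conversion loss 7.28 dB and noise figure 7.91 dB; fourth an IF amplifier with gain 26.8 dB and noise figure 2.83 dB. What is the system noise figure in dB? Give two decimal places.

Convert to linear (a loss of L dB is a gain of −L dB): F_i = 10^(NF_i/10), G_i = 10^(G_i,dB/10)
  Stage 1: F_1 = 10^(2.19/10) = 1.656, G_1 = 10^(10.4/10) = 10.96
  Stage 2: F_2 = 10^(4.75/10) = 2.985, G_2 = 10^(18.2/10) = 66.07
  Stage 3: F_3 = 10^(7.91/10) = 6.180, G_3 = 10^(−7.28/10) = 0.1871
  Stage 4: F_4 = 10^(2.83/10) = 1.919, G_4 = 10^(26.8/10) = 478.6
Friis cascade:
  F = 1.656 + (2.985 − 1)/10.96 + (6.180 − 1)/724.4 + (1.919 − 1)/135.5 = 1.851
NF = 10 log₁₀(1.851) = 2.67 dB

2.67 dB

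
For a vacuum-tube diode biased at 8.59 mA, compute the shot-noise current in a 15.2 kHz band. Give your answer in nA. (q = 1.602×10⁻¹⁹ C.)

6.47 nA

I_n = √(2qI·B)
2qI·B = 2 × 1.602×10⁻¹⁹ × 8.59×10⁻³ × 1.52×10⁴ = 4.18×10⁻¹⁷ A²
I_n = √(4.18×10⁻¹⁷) = 6.47×10⁻⁹ A = 6.47 nA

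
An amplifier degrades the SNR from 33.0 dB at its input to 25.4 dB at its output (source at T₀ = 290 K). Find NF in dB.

7.6 dB

NF (dB) = SNR_in(dB) − SNR_out(dB) when the source is at T₀
NF = 33.0 − 25.4 = 7.6 dB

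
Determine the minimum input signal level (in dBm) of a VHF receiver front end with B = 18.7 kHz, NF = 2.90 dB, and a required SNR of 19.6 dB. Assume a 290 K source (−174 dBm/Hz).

−108.8 dBm

Sensitivity = −174 + 10 log₁₀(B) + NF + SNR_min
= −174 + 42.72 + 2.90 + 19.6
= −108.78 dBm → −108.8 dBm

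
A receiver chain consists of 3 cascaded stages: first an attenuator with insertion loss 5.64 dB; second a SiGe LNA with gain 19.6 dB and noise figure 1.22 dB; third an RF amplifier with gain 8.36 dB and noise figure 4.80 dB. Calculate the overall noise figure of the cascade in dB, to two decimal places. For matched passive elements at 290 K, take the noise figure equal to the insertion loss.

Convert to linear (a loss of L dB is a gain of −L dB): F_i = 10^(NF_i/10), G_i = 10^(G_i,dB/10)
  Stage 1: F_1 = 10^(5.64/10) = 3.664, G_1 = 10^(−5.64/10) = 0.2729
  Stage 2: F_2 = 10^(1.22/10) = 1.324, G_2 = 10^(19.6/10) = 91.20
  Stage 3: F_3 = 10^(4.80/10) = 3.020, G_3 = 10^(8.36/10) = 6.855
Friis cascade:
  F = 3.664 + (1.324 − 1)/0.2729 + (3.020 − 1)/24.89 = 4.934
NF = 10 log₁₀(4.934) = 6.93 dB

6.93 dB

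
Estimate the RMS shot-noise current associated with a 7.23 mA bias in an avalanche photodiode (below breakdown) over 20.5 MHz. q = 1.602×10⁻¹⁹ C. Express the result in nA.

I_n = √(2qI·B)
2qI·B = 2 × 1.602×10⁻¹⁹ × 7.23×10⁻³ × 2.05×10⁷ = 4.75×10⁻¹⁴ A²
I_n = √(4.75×10⁻¹⁴) = 2.18×10⁻⁷ A = 218 nA

218 nA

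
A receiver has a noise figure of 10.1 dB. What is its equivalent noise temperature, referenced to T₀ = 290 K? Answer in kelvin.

F = 10^(10.1/10) = 10.2329
T_e = (F − 1)·T₀ = (10.2329 − 1) × 290 = 2678 K

2678 K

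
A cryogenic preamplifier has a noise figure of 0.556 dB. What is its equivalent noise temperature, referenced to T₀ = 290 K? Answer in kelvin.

39.6 K

F = 10^(0.556/10) = 1.13658
T_e = (F − 1)·T₀ = (1.13658 − 1) × 290 = 39.6 K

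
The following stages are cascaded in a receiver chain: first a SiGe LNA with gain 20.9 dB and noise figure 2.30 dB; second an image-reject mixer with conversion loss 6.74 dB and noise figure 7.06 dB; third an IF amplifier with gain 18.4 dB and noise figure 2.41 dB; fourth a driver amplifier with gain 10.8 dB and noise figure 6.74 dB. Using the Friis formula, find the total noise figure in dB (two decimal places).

Convert to linear (a loss of L dB is a gain of −L dB): F_i = 10^(NF_i/10), G_i = 10^(G_i,dB/10)
  Stage 1: F_1 = 10^(2.30/10) = 1.698, G_1 = 10^(20.9/10) = 123.0
  Stage 2: F_2 = 10^(7.06/10) = 5.082, G_2 = 10^(−6.74/10) = 0.2118
  Stage 3: F_3 = 10^(2.41/10) = 1.742, G_3 = 10^(18.4/10) = 69.18
  Stage 4: F_4 = 10^(6.74/10) = 4.721, G_4 = 10^(10.8/10) = 12.02
Friis cascade:
  F = 1.698 + (5.082 − 1)/123.0 + (1.742 − 1)/26.06 + (4.721 − 1)/1803 = 1.762
NF = 10 log₁₀(1.762) = 2.46 dB

2.46 dB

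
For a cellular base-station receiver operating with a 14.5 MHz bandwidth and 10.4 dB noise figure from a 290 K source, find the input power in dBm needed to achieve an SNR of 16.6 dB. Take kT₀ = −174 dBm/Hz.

−75.4 dBm

Sensitivity = −174 + 10 log₁₀(B) + NF + SNR_min
= −174 + 71.61 + 10.4 + 16.6
= −75.39 dBm → −75.4 dBm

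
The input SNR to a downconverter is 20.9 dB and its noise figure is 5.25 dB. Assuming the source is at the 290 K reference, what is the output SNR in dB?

15.65 dB

By definition F = SNR_in/SNR_out, so in dB: SNR_out = SNR_in − NF
SNR_out = 20.9 − 5.25 = 15.65 dB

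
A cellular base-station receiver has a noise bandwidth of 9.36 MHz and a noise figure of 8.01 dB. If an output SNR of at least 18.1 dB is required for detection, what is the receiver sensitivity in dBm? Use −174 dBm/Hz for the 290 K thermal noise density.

Sensitivity = −174 + 10 log₁₀(B) + NF + SNR_min
= −174 + 69.71 + 8.01 + 18.1
= −78.18 dBm → −78.2 dBm

−78.2 dBm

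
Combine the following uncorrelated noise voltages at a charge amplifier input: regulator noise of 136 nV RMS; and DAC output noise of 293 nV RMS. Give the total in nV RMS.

323 nV

Uncorrelated sources add in power (mean-square): V_tot = √(ΣV_i²)
V_tot = √[(1.36×10⁻⁷)² + (2.93×10⁻⁷)²] = 3.23×10⁻⁷ V = 323 nV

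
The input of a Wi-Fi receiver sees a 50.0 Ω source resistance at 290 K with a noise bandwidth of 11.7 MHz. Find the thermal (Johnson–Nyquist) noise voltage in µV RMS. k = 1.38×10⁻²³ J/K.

V_n = √(4kTRB)
4kTRB = 4 × 1.38×10⁻²³ × 290 × 5.00×10¹ × 1.17×10⁷ = 9.36×10⁻¹² V²
V_n = √(9.36×10⁻¹²) = 3.06×10⁻⁶ V = 3.06 µV

3.06 µV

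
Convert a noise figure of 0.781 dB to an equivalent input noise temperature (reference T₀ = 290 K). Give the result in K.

F = 10^(0.781/10) = 1.19702
T_e = (F − 1)·T₀ = (1.19702 − 1) × 290 = 57.1 K

57.1 K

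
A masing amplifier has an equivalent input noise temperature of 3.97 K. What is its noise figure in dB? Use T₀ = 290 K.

F = 1 + T_e/T₀ = 1 + 3.97/290 = 1.01369
NF = 10 log₁₀(1.01369) = 0.059 dB

0.059 dB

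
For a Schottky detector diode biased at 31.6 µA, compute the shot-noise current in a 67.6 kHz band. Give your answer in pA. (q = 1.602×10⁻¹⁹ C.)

827 pA

I_n = √(2qI·B)
2qI·B = 2 × 1.602×10⁻¹⁹ × 3.16×10⁻⁵ × 6.76×10⁴ = 6.84×10⁻¹⁹ A²
I_n = √(6.84×10⁻¹⁹) = 8.27×10⁻¹⁰ A = 827 pA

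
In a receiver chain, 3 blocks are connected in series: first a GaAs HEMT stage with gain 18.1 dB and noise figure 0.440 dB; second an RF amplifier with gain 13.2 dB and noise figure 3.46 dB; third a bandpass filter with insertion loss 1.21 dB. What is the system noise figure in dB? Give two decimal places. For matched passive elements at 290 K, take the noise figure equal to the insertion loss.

Convert to linear (a loss of L dB is a gain of −L dB): F_i = 10^(NF_i/10), G_i = 10^(G_i,dB/10)
  Stage 1: F_1 = 10^(0.440/10) = 1.107, G_1 = 10^(18.1/10) = 64.57
  Stage 2: F_2 = 10^(3.46/10) = 2.218, G_2 = 10^(13.2/10) = 20.89
  Stage 3: F_3 = 10^(1.21/10) = 1.321, G_3 = 10^(−1.21/10) = 0.7568
Friis cascade:
  F = 1.107 + (2.218 − 1)/64.57 + (1.321 − 1)/1349 = 1.126
NF = 10 log₁₀(1.126) = 0.51 dB

0.51 dB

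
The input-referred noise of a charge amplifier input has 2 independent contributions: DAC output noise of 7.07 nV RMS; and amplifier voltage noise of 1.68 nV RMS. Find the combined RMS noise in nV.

Uncorrelated sources add in power (mean-square): V_tot = √(ΣV_i²)
V_tot = √[(7.07×10⁻⁹)² + (1.68×10⁻⁹)²] = 7.27×10⁻⁹ V = 7.27 nV

7.27 nV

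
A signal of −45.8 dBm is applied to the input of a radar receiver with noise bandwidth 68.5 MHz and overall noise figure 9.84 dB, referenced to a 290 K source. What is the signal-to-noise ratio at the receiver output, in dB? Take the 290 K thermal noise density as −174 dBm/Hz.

Noise floor: N = −174 + 10 log₁₀(B) + NF
10 log₁₀(6.85×10⁷) = 78.36 dB
N = −174 + 78.36 + 9.84 = −85.80 dBm
SNR = P_sig − N = −45.8 − (−85.80) = 40.00 dB → 40.0 dB

40.0 dB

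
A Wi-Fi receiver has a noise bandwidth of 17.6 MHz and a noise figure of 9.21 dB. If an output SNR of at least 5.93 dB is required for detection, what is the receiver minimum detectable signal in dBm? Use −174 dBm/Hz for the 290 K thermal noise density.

Sensitivity = −174 + 10 log₁₀(B) + NF + SNR_min
= −174 + 72.46 + 9.21 + 5.93
= −86.40 dBm → −86.4 dBm

−86.4 dBm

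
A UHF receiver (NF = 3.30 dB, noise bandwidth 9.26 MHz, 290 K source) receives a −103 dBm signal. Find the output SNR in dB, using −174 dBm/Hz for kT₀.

−2.0 dB

Noise floor: N = −174 + 10 log₁₀(B) + NF
10 log₁₀(9.26×10⁶) = 69.67 dB
N = −174 + 69.67 + 3.30 = −101.03 dBm
SNR = P_sig − N = −103 − (−101.03) = −1.97 dB → −2.0 dB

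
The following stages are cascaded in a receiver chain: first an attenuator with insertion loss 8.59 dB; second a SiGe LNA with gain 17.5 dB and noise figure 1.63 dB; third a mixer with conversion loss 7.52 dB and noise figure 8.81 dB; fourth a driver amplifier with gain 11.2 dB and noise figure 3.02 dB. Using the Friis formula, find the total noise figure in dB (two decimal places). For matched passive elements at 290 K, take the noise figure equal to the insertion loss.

10.83 dB

Convert to linear (a loss of L dB is a gain of −L dB): F_i = 10^(NF_i/10), G_i = 10^(G_i,dB/10)
  Stage 1: F_1 = 10^(8.59/10) = 7.228, G_1 = 10^(−8.59/10) = 0.1384
  Stage 2: F_2 = 10^(1.63/10) = 1.455, G_2 = 10^(17.5/10) = 56.23
  Stage 3: F_3 = 10^(8.81/10) = 7.603, G_3 = 10^(−7.52/10) = 0.1770
  Stage 4: F_4 = 10^(3.02/10) = 2.004, G_4 = 10^(11.2/10) = 13.18
Friis cascade:
  F = 7.228 + (1.455 − 1)/0.1384 + (7.603 − 1)/7.780 + (2.004 − 1)/1.377 = 12.10
NF = 10 log₁₀(12.10) = 10.83 dB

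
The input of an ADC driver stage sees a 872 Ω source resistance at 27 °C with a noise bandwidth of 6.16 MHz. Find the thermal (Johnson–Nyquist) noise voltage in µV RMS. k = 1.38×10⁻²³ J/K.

T = 27 °C + 273.15 = 300.15 K
V_n = √(4kTRB)
4kTRB = 4 × 1.38×10⁻²³ × 300.15 × 8.72×10² × 6.16×10⁶ = 8.90×10⁻¹¹ V²
V_n = √(8.90×10⁻¹¹) = 9.43×10⁻⁶ V = 9.43 µV

9.43 µV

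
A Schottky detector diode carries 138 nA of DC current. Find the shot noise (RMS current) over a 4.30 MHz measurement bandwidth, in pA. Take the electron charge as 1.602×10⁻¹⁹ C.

I_n = √(2qI·B)
2qI·B = 2 × 1.602×10⁻¹⁹ × 1.38×10⁻⁷ × 4.30×10⁶ = 1.90×10⁻¹⁹ A²
I_n = √(1.90×10⁻¹⁹) = 4.36×10⁻¹⁰ A = 436 pA

436 pA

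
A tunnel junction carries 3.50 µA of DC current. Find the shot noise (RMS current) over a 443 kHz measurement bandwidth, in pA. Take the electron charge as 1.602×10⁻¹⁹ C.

705 pA

I_n = √(2qI·B)
2qI·B = 2 × 1.602×10⁻¹⁹ × 3.50×10⁻⁶ × 4.43×10⁵ = 4.97×10⁻¹⁹ A²
I_n = √(4.97×10⁻¹⁹) = 7.05×10⁻¹⁰ A = 705 pA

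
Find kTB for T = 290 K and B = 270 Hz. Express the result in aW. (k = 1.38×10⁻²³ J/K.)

1.08 aW

P_n = kTB = 1.38×10⁻²³ × 290 × 2.70×10² = 1.08×10⁻¹⁸ W = 1.08 aW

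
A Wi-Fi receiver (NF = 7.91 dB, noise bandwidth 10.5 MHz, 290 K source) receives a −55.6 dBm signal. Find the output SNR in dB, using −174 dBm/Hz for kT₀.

Noise floor: N = −174 + 10 log₁₀(B) + NF
10 log₁₀(1.05×10⁷) = 70.21 dB
N = −174 + 70.21 + 7.91 = −95.88 dBm
SNR = P_sig − N = −55.6 − (−95.88) = 40.28 dB → 40.3 dB

40.3 dB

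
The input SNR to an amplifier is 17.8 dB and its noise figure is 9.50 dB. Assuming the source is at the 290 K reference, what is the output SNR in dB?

By definition F = SNR_in/SNR_out, so in dB: SNR_out = SNR_in − NF
SNR_out = 17.8 − 9.50 = 8.30 dB

8.30 dB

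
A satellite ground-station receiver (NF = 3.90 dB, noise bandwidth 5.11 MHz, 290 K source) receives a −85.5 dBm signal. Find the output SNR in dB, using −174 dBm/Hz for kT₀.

Noise floor: N = −174 + 10 log₁₀(B) + NF
10 log₁₀(5.11×10⁶) = 67.08 dB
N = −174 + 67.08 + 3.90 = −103.02 dBm
SNR = P_sig − N = −85.5 − (−103.02) = 17.52 dB → 17.5 dB

17.5 dB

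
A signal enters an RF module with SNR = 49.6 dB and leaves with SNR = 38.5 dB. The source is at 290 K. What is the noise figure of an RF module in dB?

11.1 dB

NF (dB) = SNR_in(dB) − SNR_out(dB) when the source is at T₀
NF = 49.6 − 38.5 = 11.1 dB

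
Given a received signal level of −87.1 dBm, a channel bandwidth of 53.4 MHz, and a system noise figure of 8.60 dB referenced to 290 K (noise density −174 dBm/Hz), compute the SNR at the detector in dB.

Noise floor: N = −174 + 10 log₁₀(B) + NF
10 log₁₀(5.34×10⁷) = 77.28 dB
N = −174 + 77.28 + 8.60 = −88.12 dBm
SNR = P_sig − N = −87.1 − (−88.12) = 1.02 dB → 1.0 dB

1.0 dB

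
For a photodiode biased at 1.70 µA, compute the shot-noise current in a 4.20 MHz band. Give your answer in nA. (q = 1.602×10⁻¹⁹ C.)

1.51 nA

I_n = √(2qI·B)
2qI·B = 2 × 1.602×10⁻¹⁹ × 1.70×10⁻⁶ × 4.20×10⁶ = 2.29×10⁻¹⁸ A²
I_n = √(2.29×10⁻¹⁸) = 1.51×10⁻⁹ A = 1.51 nA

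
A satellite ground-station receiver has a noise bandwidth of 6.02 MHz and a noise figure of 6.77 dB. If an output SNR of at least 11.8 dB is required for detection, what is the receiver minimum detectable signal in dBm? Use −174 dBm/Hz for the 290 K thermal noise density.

Sensitivity = −174 + 10 log₁₀(B) + NF + SNR_min
= −174 + 67.8 + 6.77 + 11.8
= −87.63 dBm → −87.6 dBm

−87.6 dBm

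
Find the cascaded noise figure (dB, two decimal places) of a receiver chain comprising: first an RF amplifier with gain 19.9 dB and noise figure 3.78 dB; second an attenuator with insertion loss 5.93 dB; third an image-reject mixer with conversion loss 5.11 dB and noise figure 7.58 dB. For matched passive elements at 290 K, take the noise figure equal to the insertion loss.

4.16 dB

Convert to linear (a loss of L dB is a gain of −L dB): F_i = 10^(NF_i/10), G_i = 10^(G_i,dB/10)
  Stage 1: F_1 = 10^(3.78/10) = 2.388, G_1 = 10^(19.9/10) = 97.72
  Stage 2: F_2 = 10^(5.93/10) = 3.917, G_2 = 10^(−5.93/10) = 0.2553
  Stage 3: F_3 = 10^(7.58/10) = 5.728, G_3 = 10^(−5.11/10) = 0.3083
Friis cascade:
  F = 2.388 + (3.917 − 1)/97.72 + (5.728 − 1)/24.95 = 2.607
NF = 10 log₁₀(2.607) = 4.16 dB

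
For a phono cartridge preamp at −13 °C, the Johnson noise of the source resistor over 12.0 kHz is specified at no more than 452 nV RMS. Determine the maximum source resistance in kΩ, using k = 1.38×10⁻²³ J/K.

T = −13 °C + 273.15 = 260.15 K
Johnson–Nyquist: V_n = √(4kTRB) ⇒ R = V_n² / (4kTB)
4kTB = 4 × 1.38×10⁻²³ × 260.15 × 1.20×10⁴ = 1.72×10⁻¹⁶
R = (4.52×10⁻⁷)² / 1.72×10⁻¹⁶ = 1.19×10³ Ω = 1.19 kΩ

1.19 kΩ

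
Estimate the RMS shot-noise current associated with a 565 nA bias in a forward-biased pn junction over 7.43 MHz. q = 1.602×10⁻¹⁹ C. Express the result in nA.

I_n = √(2qI·B)
2qI·B = 2 × 1.602×10⁻¹⁹ × 5.65×10⁻⁷ × 7.43×10⁶ = 1.35×10⁻¹⁸ A²
I_n = √(1.35×10⁻¹⁸) = 1.16×10⁻⁹ A = 1.16 nA

1.16 nA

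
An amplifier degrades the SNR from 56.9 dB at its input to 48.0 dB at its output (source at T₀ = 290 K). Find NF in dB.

NF (dB) = SNR_in(dB) − SNR_out(dB) when the source is at T₀
NF = 56.9 − 48.0 = 8.9 dB

8.9 dB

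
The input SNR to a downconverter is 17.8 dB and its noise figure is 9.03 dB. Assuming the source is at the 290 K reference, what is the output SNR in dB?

By definition F = SNR_in/SNR_out, so in dB: SNR_out = SNR_in − NF
SNR_out = 17.8 − 9.03 = 8.77 dB

8.77 dB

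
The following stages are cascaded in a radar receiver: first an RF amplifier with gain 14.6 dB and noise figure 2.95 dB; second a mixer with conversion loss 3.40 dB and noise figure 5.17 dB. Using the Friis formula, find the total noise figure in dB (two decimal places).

Convert to linear (a loss of L dB is a gain of −L dB): F_i = 10^(NF_i/10), G_i = 10^(G_i,dB/10)
  Stage 1: F_1 = 10^(2.95/10) = 1.972, G_1 = 10^(14.6/10) = 28.84
  Stage 2: F_2 = 10^(5.17/10) = 3.289, G_2 = 10^(−3.40/10) = 0.4571
Friis cascade:
  F = 1.972 + (3.289 − 1)/28.84 = 2.052
NF = 10 log₁₀(2.052) = 3.12 dB

3.12 dB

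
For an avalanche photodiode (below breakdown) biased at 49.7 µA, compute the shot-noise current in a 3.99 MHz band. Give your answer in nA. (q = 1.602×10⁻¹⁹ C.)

I_n = √(2qI·B)
2qI·B = 2 × 1.602×10⁻¹⁹ × 4.97×10⁻⁵ × 3.99×10⁶ = 6.35×10⁻¹⁷ A²
I_n = √(6.35×10⁻¹⁷) = 7.97×10⁻⁹ A = 7.97 nA

7.97 nA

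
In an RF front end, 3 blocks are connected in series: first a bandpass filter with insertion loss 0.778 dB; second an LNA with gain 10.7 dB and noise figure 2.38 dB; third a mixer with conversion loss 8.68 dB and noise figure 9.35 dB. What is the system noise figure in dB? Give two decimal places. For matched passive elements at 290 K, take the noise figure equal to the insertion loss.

Convert to linear (a loss of L dB is a gain of −L dB): F_i = 10^(NF_i/10), G_i = 10^(G_i,dB/10)
  Stage 1: F_1 = 10^(0.778/10) = 1.196, G_1 = 10^(−0.778/10) = 0.8360
  Stage 2: F_2 = 10^(2.38/10) = 1.730, G_2 = 10^(10.7/10) = 11.75
  Stage 3: F_3 = 10^(9.35/10) = 8.610, G_3 = 10^(−8.68/10) = 0.1355
Friis cascade:
  F = 1.196 + (1.730 − 1)/0.8360 + (8.610 − 1)/9.822 = 2.844
NF = 10 log₁₀(2.844) = 4.54 dB

4.54 dB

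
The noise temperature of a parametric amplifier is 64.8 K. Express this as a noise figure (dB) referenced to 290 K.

F = 1 + T_e/T₀ = 1 + 64.8/290 = 1.22345
NF = 10 log₁₀(1.22345) = 0.876 dB

0.876 dB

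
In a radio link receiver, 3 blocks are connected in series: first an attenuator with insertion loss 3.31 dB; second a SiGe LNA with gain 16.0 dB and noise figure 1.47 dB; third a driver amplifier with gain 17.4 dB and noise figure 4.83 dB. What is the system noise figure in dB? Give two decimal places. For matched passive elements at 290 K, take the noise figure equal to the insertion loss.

Convert to linear (a loss of L dB is a gain of −L dB): F_i = 10^(NF_i/10), G_i = 10^(G_i,dB/10)
  Stage 1: F_1 = 10^(3.31/10) = 2.143, G_1 = 10^(−3.31/10) = 0.4667
  Stage 2: F_2 = 10^(1.47/10) = 1.403, G_2 = 10^(16.0/10) = 39.81
  Stage 3: F_3 = 10^(4.83/10) = 3.041, G_3 = 10^(17.4/10) = 54.95
Friis cascade:
  F = 2.143 + (1.403 − 1)/0.4667 + (3.041 − 1)/18.58 = 3.116
NF = 10 log₁₀(3.116) = 4.94 dB

4.94 dB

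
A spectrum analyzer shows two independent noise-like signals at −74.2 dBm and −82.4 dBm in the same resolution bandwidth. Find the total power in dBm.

Convert to linear, add, convert back:
P₁ = 3.80×10⁻¹¹ W, P₂ = 5.75×10⁻¹² W
P_tot = 4.38×10⁻¹¹ W → 10 log₁₀(P_tot / 10⁻³) = −73.6 dBm

−73.6 dBm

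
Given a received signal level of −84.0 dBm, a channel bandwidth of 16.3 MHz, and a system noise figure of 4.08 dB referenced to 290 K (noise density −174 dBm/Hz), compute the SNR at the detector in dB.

Noise floor: N = −174 + 10 log₁₀(B) + NF
10 log₁₀(1.63×10⁷) = 72.12 dB
N = −174 + 72.12 + 4.08 = −97.80 dBm
SNR = P_sig − N = −84.0 − (−97.80) = 13.80 dB → 13.8 dB

13.8 dB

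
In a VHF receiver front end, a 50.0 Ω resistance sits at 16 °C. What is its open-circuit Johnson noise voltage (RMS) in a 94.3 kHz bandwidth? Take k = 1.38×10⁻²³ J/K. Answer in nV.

274 nV

T = 16 °C + 273.15 = 289.15 K
V_n = √(4kTRB)
4kTRB = 4 × 1.38×10⁻²³ × 289.15 × 5.00×10¹ × 9.43×10⁴ = 7.53×10⁻¹⁴ V²
V_n = √(7.53×10⁻¹⁴) = 2.74×10⁻⁷ V = 274 nV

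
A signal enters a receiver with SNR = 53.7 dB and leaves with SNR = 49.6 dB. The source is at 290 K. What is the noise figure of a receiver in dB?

4.1 dB

NF (dB) = SNR_in(dB) − SNR_out(dB) when the source is at T₀
NF = 53.7 − 49.6 = 4.1 dB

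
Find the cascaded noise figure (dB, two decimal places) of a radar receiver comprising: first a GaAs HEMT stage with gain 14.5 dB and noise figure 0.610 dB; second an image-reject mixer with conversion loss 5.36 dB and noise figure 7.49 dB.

Convert to linear (a loss of L dB is a gain of −L dB): F_i = 10^(NF_i/10), G_i = 10^(G_i,dB/10)
  Stage 1: F_1 = 10^(0.610/10) = 1.151, G_1 = 10^(14.5/10) = 28.18
  Stage 2: F_2 = 10^(7.49/10) = 5.610, G_2 = 10^(−5.36/10) = 0.2911
Friis cascade:
  F = 1.151 + (5.610 − 1)/28.18 = 1.314
NF = 10 log₁₀(1.314) = 1.19 dB

1.19 dB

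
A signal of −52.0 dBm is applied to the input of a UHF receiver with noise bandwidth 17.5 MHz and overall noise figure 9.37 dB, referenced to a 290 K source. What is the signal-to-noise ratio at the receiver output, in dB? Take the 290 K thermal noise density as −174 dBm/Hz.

40.2 dB

Noise floor: N = −174 + 10 log₁₀(B) + NF
10 log₁₀(1.75×10⁷) = 72.43 dB
N = −174 + 72.43 + 9.37 = −92.20 dBm
SNR = P_sig − N = −52.0 − (−92.20) = 40.20 dB → 40.2 dB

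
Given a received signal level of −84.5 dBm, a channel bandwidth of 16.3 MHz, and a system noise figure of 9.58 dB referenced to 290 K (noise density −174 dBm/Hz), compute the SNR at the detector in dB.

7.8 dB

Noise floor: N = −174 + 10 log₁₀(B) + NF
10 log₁₀(1.63×10⁷) = 72.12 dB
N = −174 + 72.12 + 9.58 = −92.30 dBm
SNR = P_sig − N = −84.5 − (−92.30) = 7.80 dB → 7.8 dB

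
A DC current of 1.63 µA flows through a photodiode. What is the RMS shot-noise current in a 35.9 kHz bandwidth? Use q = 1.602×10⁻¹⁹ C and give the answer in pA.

I_n = √(2qI·B)
2qI·B = 2 × 1.602×10⁻¹⁹ × 1.63×10⁻⁶ × 3.59×10⁴ = 1.87×10⁻²⁰ A²
I_n = √(1.87×10⁻²⁰) = 1.37×10⁻¹⁰ A = 137 pA

137 pA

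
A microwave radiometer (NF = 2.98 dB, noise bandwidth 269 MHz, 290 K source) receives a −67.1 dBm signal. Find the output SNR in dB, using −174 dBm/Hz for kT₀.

19.6 dB

Noise floor: N = −174 + 10 log₁₀(B) + NF
10 log₁₀(2.69×10⁸) = 84.3 dB
N = −174 + 84.3 + 2.98 = −86.72 dBm
SNR = P_sig − N = −67.1 − (−86.72) = 19.62 dB → 19.6 dB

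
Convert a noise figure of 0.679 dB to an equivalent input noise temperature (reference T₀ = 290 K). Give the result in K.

49.1 K

F = 10^(0.679/10) = 1.16923
T_e = (F − 1)·T₀ = (1.16923 − 1) × 290 = 49.1 K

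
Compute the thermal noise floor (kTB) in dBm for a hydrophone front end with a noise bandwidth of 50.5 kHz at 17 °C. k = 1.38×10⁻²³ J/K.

−126.9 dBm

T = 17 °C + 273.15 = 290.15 K
P_n = kTB = 1.38×10⁻²³ × 290.15 × 5.05×10⁴ = 2.02×10⁻¹⁶ W
In dBm: 10 log₁₀(2.02×10⁻¹⁶ / 10⁻³) = −126.9 dBm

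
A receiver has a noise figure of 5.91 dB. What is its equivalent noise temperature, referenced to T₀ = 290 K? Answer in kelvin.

841 K

F = 10^(5.91/10) = 3.89942
T_e = (F − 1)·T₀ = (3.89942 − 1) × 290 = 841 K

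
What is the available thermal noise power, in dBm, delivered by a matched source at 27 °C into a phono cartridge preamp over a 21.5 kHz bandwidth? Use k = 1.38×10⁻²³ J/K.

−130.5 dBm

T = 27 °C + 273.15 = 300.15 K
P_n = kTB = 1.38×10⁻²³ × 300.15 × 2.15×10⁴ = 8.91×10⁻¹⁷ W
In dBm: 10 log₁₀(8.91×10⁻¹⁷ / 10⁻³) = −130.5 dBm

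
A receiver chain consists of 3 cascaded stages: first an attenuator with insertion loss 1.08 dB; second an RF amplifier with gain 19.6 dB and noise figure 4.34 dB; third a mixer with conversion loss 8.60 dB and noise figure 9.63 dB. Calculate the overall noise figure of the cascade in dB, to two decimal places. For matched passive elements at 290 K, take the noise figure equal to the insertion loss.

Convert to linear (a loss of L dB is a gain of −L dB): F_i = 10^(NF_i/10), G_i = 10^(G_i,dB/10)
  Stage 1: F_1 = 10^(1.08/10) = 1.282, G_1 = 10^(−1.08/10) = 0.7798
  Stage 2: F_2 = 10^(4.34/10) = 2.716, G_2 = 10^(19.6/10) = 91.20
  Stage 3: F_3 = 10^(9.63/10) = 9.183, G_3 = 10^(−8.60/10) = 0.1380
Friis cascade:
  F = 1.282 + (2.716 − 1)/0.7798 + (9.183 − 1)/71.12 = 3.598
NF = 10 log₁₀(3.598) = 5.56 dB

5.56 dB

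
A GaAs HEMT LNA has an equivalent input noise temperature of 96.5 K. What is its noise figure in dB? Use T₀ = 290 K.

1.25 dB

F = 1 + T_e/T₀ = 1 + 96.5/290 = 1.33276
NF = 10 log₁₀(1.33276) = 1.25 dB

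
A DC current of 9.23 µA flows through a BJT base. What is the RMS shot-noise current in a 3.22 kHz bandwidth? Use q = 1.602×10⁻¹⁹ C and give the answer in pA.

I_n = √(2qI·B)
2qI·B = 2 × 1.602×10⁻¹⁹ × 9.23×10⁻⁶ × 3.22×10³ = 9.52×10⁻²¹ A²
I_n = √(9.52×10⁻²¹) = 9.76×10⁻¹¹ A = 97.6 pA

97.6 pA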